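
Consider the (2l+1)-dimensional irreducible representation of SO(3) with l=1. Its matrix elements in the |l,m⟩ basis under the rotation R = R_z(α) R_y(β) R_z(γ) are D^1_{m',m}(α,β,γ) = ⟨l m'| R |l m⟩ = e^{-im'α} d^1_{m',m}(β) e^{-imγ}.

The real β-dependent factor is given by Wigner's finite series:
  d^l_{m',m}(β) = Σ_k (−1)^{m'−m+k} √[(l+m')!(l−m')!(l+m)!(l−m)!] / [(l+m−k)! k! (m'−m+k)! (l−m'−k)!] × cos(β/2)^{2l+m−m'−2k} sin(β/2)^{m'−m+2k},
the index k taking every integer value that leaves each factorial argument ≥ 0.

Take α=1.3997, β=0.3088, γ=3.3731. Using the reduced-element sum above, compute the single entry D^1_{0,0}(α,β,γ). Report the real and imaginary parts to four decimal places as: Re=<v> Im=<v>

First d^1_{0,0}(β=0.3088), then the phase factors e^{-i(0)α} and e^{-i(0)γ}:
Half-angle: c=0.988104, s=0.153787. N=√(1·1·1·1)=1.000000
Admissible k: 0..1 (factorial args all ≥0)
  k=0: (−1)^0·1.0000/(1)·0.9881^2·0.1538^0 = +0.976349
  k=1: (−1)^1·1.0000/(1)·0.9881^0·0.1538^2 = -0.023651
d^1_{0,0}(0.3088) = +0.976349 -0.023651 = +0.952699
Phases: e^{-i·(0)·1.3997}=+1.000000+0.000000i, e^{-i·(0)·3.3731}=+1.000000+0.000000i ⇒ D=+0.952699+0.000000i

Re=0.9527 Im=0.0000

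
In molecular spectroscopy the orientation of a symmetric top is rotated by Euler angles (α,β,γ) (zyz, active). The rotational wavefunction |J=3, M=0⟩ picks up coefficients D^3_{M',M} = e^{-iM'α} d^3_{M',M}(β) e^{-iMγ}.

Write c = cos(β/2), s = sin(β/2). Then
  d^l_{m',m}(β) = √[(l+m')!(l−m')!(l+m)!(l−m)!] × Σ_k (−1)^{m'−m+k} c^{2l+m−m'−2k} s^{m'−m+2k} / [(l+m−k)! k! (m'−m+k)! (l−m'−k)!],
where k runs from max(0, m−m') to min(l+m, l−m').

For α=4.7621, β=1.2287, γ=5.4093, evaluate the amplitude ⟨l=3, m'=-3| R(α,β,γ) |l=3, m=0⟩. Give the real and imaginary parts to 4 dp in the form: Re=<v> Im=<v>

Re=-0.0694 Im=0.4622

First d^3_{-3,0}(β=1.2287), then the phase factors e^{-i(-3)α} and e^{-i(0)γ}:
c=cos(1.2287/2)=0.817148, s=sin(1.2287/2)=0.576427; N=√[1·720·6·6]=160.996894
The bounds max(0,m−m')=3 and min(l+m,l−m')=3 give 1 term
  k=3: (−1)^0·160.9969/(36)·0.8171^3·0.5764^3 = +0.467360
d^3_{-3,0}(1.2287) = +0.467360
Phases: e^{-i·(-3)·4.7621}=-0.148581+0.988900i, e^{-i·(0)·5.4093}=+1.000000+0.000000i ⇒ D=-0.069441+0.462173i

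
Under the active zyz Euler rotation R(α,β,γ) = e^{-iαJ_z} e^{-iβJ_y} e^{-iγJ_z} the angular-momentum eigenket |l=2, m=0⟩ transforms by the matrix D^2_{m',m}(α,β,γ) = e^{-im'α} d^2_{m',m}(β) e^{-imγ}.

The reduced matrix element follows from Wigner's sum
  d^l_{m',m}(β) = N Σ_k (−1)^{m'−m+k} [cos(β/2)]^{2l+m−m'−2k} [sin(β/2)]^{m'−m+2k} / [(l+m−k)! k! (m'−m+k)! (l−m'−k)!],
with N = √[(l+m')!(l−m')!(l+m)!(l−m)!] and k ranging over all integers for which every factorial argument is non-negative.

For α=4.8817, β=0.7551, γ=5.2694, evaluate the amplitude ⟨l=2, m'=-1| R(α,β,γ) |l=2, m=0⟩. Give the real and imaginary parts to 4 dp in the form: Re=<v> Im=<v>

Re=0.1030 Im=-0.6025

First d^2_{-1,0}(β=0.7551), then the phase factors e^{-i(-1)α} and e^{-i(0)γ}:
c=cos(0.7551/2)=0.929571, s=sin(0.7551/2)=0.368644; N=√[1·6·2·2]=4.898979
The bounds max(0,m−m')=1 and min(l+m,l−m')=2 give 2 terms
  k=1: (−1)^0·4.8990/(2)·0.9296^3·0.3686^1 = +0.725321
  k=2: (−1)^1·4.8990/(2)·0.9296^1·0.3686^3 = -0.114072
d^2_{-1,0}(0.7551) = +0.725321 -0.114072 = +0.611248
D = (+0.168503-0.985701i)·(+0.611248)·(+1.000000+0.000000i) = +0.102997-0.602508i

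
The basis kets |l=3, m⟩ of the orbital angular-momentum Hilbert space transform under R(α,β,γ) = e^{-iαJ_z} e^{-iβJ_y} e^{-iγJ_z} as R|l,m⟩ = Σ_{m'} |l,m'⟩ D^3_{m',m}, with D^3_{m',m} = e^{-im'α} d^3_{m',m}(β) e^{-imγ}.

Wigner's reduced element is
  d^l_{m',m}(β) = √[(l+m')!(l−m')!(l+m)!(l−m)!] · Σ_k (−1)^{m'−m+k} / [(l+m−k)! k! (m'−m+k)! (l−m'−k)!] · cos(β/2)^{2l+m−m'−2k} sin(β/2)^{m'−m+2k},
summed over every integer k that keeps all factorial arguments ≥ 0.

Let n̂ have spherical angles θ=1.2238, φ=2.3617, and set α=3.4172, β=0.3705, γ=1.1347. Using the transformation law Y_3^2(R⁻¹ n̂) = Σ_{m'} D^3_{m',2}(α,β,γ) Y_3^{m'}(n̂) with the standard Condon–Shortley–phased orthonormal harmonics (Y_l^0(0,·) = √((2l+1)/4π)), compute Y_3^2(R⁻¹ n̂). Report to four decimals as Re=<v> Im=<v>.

Need the full column D^3_{m',2} for m'=−3..3 at α=3.4172, β=0.3705, γ=1.1347.
cos(β/2)=0.982890, sin(β/2)=0.184192
d^3_{-3,2}: single k=5 term ⇒ +0.000510;  D = -0.000065+0.000506i
d^3_{-2,2}: k∈[4..5] ⇒ +0.005560 -0.000039 = +0.005521;  D = -0.000811-0.005461i
d^3_{-1,2}: k∈[3..4] ⇒ +0.037528 -0.000659 = +0.036869;  D = +0.015135+0.033620i
d^3_{0,2}: k∈[2..3] ⇒ +0.173430 -0.006091 = +0.167339;  D = -0.107624-0.128138i
d^3_{1,2}: k∈[1..2] ⇒ +0.534314 -0.037528 = +0.496786;  D = +0.410970+0.279105i
d^3_{2,2}: k∈[0..1] ⇒ +0.901634 -0.158319 = +0.743315;  D = -0.705352-0.234512i
d^3_{3,2}: single k=0 term ⇒ -0.413878;  D = -0.413452-0.018771i
Y_3^{m'}(θ=1.2238,φ=2.3617) and Σ D·Y over m':
  (-0.0001+0.0005i)·(+0.2413-0.2494i)  (-0.0008-0.0055i)·(+0.0034+0.3073i)  (+0.0151+0.0336i)·(+0.0911+0.0901i)  (-0.1076-0.1281i)·(-0.3073+0.0000i)  (+0.4110+0.2791i)·(-0.0911+0.0901i)  (-0.7054-0.2345i)·(+0.0034-0.3073i)  (-0.4135-0.0188i)·(-0.2413-0.2494i)
Y_3^2(R⁻¹ n̂) = -0.008788+0.378907i

Re=-0.0088 Im=0.3789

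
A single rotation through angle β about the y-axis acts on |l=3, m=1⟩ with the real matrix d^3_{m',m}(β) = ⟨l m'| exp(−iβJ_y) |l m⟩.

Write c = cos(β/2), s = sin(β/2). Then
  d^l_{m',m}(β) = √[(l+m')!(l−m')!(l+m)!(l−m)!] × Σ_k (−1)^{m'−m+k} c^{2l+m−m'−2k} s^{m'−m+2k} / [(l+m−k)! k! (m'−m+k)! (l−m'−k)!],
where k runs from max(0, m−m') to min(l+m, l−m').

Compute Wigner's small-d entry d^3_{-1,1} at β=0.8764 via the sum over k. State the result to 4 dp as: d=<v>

d=0.5195

d^3_{-1,1}(β=0.8764) via Wigner's sum:
c=cos(0.8764/2)=0.905517, s=sin(0.8764/2)=0.424310; N=√[2·24·24·2]=48.000000
Admissible k: 2..4 (factorial args all ≥0)
  k=2: (−1)^0·48.0000/(8)·0.9055^4·0.4243^2 = +0.726281
  k=3: (−1)^1·48.0000/(6)·0.9055^2·0.4243^4 = -0.212626
  k=4: (−1)^2·48.0000/(48)·0.9055^0·0.4243^6 = +0.005836
d^3_{-1,1}(0.8764) = +0.726281 -0.212626 +0.005836 = +0.519490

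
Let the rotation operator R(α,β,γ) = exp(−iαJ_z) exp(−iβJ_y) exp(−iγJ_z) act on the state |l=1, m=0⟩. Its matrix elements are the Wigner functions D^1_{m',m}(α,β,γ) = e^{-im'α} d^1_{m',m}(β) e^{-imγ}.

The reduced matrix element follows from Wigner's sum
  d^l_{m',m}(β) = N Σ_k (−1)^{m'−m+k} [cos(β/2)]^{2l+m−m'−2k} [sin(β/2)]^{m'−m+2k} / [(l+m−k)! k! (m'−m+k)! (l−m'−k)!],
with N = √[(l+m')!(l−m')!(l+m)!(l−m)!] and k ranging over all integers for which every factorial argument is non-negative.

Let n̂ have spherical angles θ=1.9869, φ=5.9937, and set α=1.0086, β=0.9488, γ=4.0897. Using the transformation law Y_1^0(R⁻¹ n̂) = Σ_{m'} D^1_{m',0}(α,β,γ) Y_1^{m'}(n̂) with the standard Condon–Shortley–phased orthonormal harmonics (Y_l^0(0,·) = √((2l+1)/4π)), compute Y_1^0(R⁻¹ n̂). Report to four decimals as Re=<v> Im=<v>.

Need the full column D^1_{m',0} for m'=−1..1 at α=1.0086, β=0.9488, γ=4.0897.
cos(β/2)=0.889567, sin(β/2)=0.456805
d^1_{-1,0}: single k=1 term ⇒ +0.574678;  D = +0.306329+0.486227i
d^1_{0,0}: k∈[0..1] ⇒ +0.791329 -0.208671 = +0.582659;  D = +0.582659+0.000000i
d^1_{1,0}: single k=0 term ⇒ -0.574678;  D = -0.306329+0.486227i
Y_1^{m'}(θ=1.9869,φ=5.9937) and Σ D·Y over m':
  (+0.3063+0.4862i)·(+0.3029+0.0902i)  (+0.5827+0.0000i)·(-0.1975+0.0000i)  (-0.3063+0.4862i)·(-0.3029+0.0902i)
Y_1^0(R⁻¹ n̂) = -0.017242+0.000000i

Re=-0.0172 Im=0.0000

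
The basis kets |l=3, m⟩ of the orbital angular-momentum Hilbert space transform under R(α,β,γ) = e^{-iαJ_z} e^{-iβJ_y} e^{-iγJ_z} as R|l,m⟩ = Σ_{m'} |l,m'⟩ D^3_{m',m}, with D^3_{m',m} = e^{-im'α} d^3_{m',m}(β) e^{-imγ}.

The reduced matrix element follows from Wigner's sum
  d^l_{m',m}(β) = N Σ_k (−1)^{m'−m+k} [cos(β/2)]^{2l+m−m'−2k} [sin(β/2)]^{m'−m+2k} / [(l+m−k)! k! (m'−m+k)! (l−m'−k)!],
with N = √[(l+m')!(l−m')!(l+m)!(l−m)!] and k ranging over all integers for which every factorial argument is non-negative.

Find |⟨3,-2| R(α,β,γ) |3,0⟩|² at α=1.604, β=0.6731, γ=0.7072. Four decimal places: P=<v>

D^3_{-2,0}(1.604,0.6731,0.7072) = e^{-i·-2·1.604}·d^3_{-2,0}(0.6731)·e^{-i·0·0.7072}. Compute d first:
c=cos(0.6731/2)=0.943900, s=sin(0.6731/2)=0.330233; N=√[1·120·6·6]=65.726707
Admissible k: 2..3 (factorial args all ≥0)
  k=2: (−1)^0·65.7267/(12)·0.9439^4·0.3302^2 = +0.474137
  k=3: (−1)^1·65.7267/(12)·0.9439^2·0.3302^4 = -0.058035
d^3_{-2,0}(0.6731) = +0.474137 -0.058035 = +0.416102
|D^3_{-2,0}|² = |d^3_{-2,0}(β)|² = (+0.416102)² = 0.173141 (the z-rotation phases have unit modulus)

P=0.1731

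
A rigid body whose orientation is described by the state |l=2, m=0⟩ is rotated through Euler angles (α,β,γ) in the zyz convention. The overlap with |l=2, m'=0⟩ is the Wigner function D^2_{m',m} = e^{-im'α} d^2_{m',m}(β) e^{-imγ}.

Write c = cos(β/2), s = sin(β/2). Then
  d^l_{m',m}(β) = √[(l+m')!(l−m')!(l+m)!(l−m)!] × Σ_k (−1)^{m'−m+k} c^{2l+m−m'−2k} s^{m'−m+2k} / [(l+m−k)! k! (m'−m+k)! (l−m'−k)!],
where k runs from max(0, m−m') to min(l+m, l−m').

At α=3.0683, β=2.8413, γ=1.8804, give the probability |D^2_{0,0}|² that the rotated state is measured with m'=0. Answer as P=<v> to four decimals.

P=0.7547

D^2_{0,0}(3.0683,2.8413,1.8804) = e^{-i·0·3.0683}·d^2_{0,0}(2.8413)·e^{-i·0·1.8804}. Compute d first:
Half-angle: c=0.149583, s=0.988749. N=√(2·2·2·2)=4.000000
k∈{0,1,2} keeps every argument non-negative
  k=0: (−1)^0·4.0000/(4)·0.1496^4·0.9887^0 = +0.000501
  k=1: (−1)^1·4.0000/(1)·0.1496^2·0.9887^2 = -0.087498
  k=2: (−1)^2·4.0000/(4)·0.1496^0·0.9887^4 = +0.955751
d^2_{0,0}(2.8413) = +0.000501 -0.087498 +0.955751 = +0.868754
|D^2_{0,0}|² = |d^2_{0,0}(β)|² = (+0.868754)² = 0.754733 (the z-rotation phases have unit modulus)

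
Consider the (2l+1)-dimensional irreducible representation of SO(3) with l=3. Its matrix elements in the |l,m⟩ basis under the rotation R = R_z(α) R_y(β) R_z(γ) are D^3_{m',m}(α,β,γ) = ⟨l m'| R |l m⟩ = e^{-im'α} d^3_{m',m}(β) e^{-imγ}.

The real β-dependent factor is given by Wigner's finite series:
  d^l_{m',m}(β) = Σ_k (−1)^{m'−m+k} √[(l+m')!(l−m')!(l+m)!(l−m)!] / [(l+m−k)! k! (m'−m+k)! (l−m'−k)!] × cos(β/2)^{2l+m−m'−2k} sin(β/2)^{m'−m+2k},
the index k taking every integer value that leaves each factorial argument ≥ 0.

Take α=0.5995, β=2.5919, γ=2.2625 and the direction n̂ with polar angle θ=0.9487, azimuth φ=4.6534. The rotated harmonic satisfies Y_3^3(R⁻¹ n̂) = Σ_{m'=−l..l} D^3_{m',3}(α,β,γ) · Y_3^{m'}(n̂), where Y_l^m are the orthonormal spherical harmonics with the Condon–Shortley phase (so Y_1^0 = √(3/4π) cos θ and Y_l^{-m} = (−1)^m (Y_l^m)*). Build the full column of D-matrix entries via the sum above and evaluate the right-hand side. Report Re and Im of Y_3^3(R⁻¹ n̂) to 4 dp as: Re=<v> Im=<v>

Re=0.0055 Im=-0.1165

Need the full column D^3_{m',3} for m'=−3..3 at α=0.5995, β=2.5919, γ=2.2625.
cos(β/2)=0.271399, sin(β/2)=0.962467
d^3_{-3,3}: single k=6 term ⇒ +0.794904;  D = +0.217086+0.764687i
d^3_{-2,3}: single k=5 term ⇒ +0.549051;  D = +0.421812+0.351472i
d^3_{-1,3}: single k=4 term ⇒ +0.244797;  D = +0.243689+0.023266i
d^3_{0,3}: single k=3 term ⇒ +0.079707;  D = +0.069784-0.038515i
d^3_{1,3}: single k=2 term ⇒ +0.019465;  D = +0.008763-0.017381i
d^3_{2,3}: single k=1 term ⇒ +0.003471;  D = -0.000459-0.003441i
d^3_{3,3}: single k=0 term ⇒ +0.000400;  D = -0.000267-0.000297i
Y_3^{m'}(θ=0.9487,φ=4.6534) and Σ D·Y over m':
  (+0.2171+0.7647i)·(+0.0394-0.2204i)  (+0.4218+0.3515i)·(-0.3906-0.0463i)  (+0.2437+0.0233i)·(-0.0108+0.1830i)  (+0.0698-0.0385i)·(-0.2832+0.0000i)  (+0.0088-0.0174i)·(+0.0108+0.1830i)  (-0.0005-0.0034i)·(-0.3906+0.0463i)  (-0.0003-0.0003i)·(-0.0394-0.2204i)
Y_3^3(R⁻¹ n̂) = +0.005542-0.116457i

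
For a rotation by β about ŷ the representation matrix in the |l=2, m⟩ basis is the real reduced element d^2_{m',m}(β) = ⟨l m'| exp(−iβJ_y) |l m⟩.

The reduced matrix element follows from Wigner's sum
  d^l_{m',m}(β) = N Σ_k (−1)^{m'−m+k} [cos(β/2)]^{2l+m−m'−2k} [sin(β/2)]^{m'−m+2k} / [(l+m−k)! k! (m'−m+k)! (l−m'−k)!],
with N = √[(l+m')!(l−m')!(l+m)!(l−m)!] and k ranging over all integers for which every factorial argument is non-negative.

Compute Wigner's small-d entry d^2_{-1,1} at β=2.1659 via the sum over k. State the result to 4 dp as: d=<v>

d^2_{-1,1}(β=2.1659) via Wigner's sum:
c=cos(2.1659/2)=0.468725, s=sin(2.1659/2)=0.883344; N=√[1·6·6·1]=6.000000
The bounds max(0,m−m')=2 and min(l+m,l−m')=3 give 2 terms
  k=2: (−1)^0·6.0000/(2)·0.4687^2·0.8833^2 = +0.514300
  k=3: (−1)^1·6.0000/(6)·0.4687^0·0.8833^4 = -0.608864
d^2_{-1,1}(2.1659) = +0.514300 -0.608864 = -0.094564

d=-0.0946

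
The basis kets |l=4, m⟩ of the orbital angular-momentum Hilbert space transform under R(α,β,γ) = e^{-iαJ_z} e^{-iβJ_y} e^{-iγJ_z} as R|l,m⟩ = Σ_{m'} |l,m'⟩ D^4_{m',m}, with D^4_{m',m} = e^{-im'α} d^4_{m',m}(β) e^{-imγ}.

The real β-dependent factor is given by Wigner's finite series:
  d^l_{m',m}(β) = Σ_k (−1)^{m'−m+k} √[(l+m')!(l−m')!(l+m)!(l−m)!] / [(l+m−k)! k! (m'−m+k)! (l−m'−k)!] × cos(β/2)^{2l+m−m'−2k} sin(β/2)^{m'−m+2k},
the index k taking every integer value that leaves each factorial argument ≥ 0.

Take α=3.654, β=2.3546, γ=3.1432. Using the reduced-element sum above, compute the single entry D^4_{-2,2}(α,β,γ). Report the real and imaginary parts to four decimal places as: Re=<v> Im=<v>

Re=-0.1721 Im=-0.2811

First d^4_{-2,2}(β=2.3546), then the phase factors e^{-i(-2)α} and e^{-i(2)γ}:
With c≡cos(β/2)=0.383420 and s≡sin(β/2)=0.923574, N=[2·720·720·2]^{1/2}=1440.000000
The bounds max(0,m−m')=4 and min(l+m,l−m')=6 give 3 terms
  k=4: (−1)^0·1440.0000/(96)·0.3834^4·0.9236^4 = +0.235872
  k=5: (−1)^1·1440.0000/(120)·0.3834^2·0.9236^6 = -1.094866
  k=6: (−1)^2·1440.0000/(1440)·0.3834^0·0.9236^8 = +0.529388
d^4_{-2,2}(2.3546) = +0.235872 -1.094866 +0.529388 = -0.329606
Attach z-rotation phases: D = e^{-i(-2)(3.654)}·(-0.329606)·e^{-i(2)(3.1432)} = -0.172055-0.281136i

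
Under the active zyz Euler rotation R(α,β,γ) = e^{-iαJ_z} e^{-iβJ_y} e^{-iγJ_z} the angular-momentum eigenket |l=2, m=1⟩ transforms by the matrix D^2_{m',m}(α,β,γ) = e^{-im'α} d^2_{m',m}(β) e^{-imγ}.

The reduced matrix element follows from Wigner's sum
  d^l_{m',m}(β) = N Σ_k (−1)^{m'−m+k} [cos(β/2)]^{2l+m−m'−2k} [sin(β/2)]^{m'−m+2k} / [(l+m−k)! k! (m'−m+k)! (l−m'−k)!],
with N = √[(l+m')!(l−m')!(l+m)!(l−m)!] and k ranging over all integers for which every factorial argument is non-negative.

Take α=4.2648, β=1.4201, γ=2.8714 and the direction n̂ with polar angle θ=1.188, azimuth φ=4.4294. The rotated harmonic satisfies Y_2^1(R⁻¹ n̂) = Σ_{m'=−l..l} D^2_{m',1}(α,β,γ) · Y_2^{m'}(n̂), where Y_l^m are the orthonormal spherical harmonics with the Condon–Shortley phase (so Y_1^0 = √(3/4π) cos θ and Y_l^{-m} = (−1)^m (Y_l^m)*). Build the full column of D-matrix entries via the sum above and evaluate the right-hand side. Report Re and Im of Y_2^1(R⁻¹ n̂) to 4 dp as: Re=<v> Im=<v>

Re=-0.1960 Im=0.0628

Need the full column D^2_{m',1} for m'=−2..2 at α=4.2648, β=1.4201, γ=2.8714.
cos(β/2)=0.758329, sin(β/2)=0.651872
d^2_{-2,1}: single k=3 term ⇒ +0.420121;  D = +0.340706-0.245807i
d^2_{-1,1}: k∈[2..3] ⇒ +0.733097 -0.180571 = +0.552525;  D = +0.097503+0.543854i
d^2_{0,1}: k∈[1..2] ⇒ +0.696324 -0.514541 = +0.181783;  D = -0.175188-0.048521i
d^2_{1,1}: k∈[0..1] ⇒ +0.330698 -0.733097 = -0.402399;  D = -0.264664+0.303114i
d^2_{2,1}: single k=0 term ⇒ -0.568546;  D = -0.224240-0.522457i
Y_2^{m'}(θ=1.188,φ=4.4294) and Σ D·Y over m':
  (+0.3407-0.2458i)·(-0.2806-0.1782i)  (+0.0975+0.5439i)·(-0.0747+0.2570i)  (-0.1752-0.0485i)·(-0.1834+0.0000i)  (-0.2647+0.3031i)·(+0.0747+0.2570i)  (-0.2242-0.5225i)·(-0.2806+0.1782i)
Y_2^1(R⁻¹ n̂) = -0.196001+0.062784i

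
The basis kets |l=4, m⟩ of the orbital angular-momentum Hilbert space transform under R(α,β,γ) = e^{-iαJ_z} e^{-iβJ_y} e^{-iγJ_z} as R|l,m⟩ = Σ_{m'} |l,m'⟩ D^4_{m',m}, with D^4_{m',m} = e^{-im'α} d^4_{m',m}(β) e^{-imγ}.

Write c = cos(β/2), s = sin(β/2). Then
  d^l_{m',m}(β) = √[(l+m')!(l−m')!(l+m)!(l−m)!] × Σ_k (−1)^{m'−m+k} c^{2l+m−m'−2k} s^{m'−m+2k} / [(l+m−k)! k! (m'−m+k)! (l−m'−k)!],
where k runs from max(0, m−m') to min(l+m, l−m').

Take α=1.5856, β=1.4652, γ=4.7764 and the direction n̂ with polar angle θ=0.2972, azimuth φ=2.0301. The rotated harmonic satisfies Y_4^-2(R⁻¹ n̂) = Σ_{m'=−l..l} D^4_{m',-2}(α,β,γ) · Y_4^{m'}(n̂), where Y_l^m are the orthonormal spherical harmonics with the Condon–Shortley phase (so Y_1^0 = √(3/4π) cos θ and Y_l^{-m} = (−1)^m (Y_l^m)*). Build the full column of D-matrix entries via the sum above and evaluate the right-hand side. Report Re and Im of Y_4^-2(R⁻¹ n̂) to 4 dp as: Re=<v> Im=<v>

Need the full column D^4_{m',-2} for m'=−4..4 at α=1.5856, β=1.4652, γ=4.7764.
cos(β/2)=0.743438, sin(β/2)=0.668805
d^4_{-4,-2}: single k=2 term ⇒ +0.399619;  D = -0.392635-0.074387i
d^4_{-3,-2}: k∈[1..2] ⇒ +0.314106 -0.762618 = -0.448512;  D = +0.076956-0.441861i
d^4_{-2,-2}: k∈[0..2] ⇒ +0.093316 -0.906251 +0.916786 = +0.103851;  D = +0.102564+0.016302i
d^4_{-1,-2}: k∈[0..2] ⇒ -0.356163 +1.441213 -0.777582 = +0.307468;  D = +0.043765-0.304337i
d^4_{0,-2}: k∈[0..2] ⇒ +0.716455 -1.546204 +0.469253 = -0.360496;  D = +0.357546+0.046025i
d^4_{1,-2}: k∈[0..2] ⇒ -0.960809 +1.166373 -0.188789 = +0.016775;  D = -0.001895+0.016668i
d^4_{2,-2}: k∈[0..2] ⇒ +0.916786 -0.593564 +0.040031 = +0.363253;  D = +0.361496+0.035692i
d^4_{3,-2}: k∈[0..1] ⇒ -0.617187 +0.166496 = -0.450690;  D = -0.037639+0.449116i
d^4_{4,-2}: single k=0 term ⇒ +0.261737;  D = -0.261118-0.017995i
Y_4^{m'}(θ=0.2972,φ=2.0301) and Σ D·Y over m':
  (-0.3926-0.0744i)·(-0.0009-0.0031i)  (+0.0770-0.4419i)·(+0.0295+0.0058i)  (+0.1026+0.0163i)·(-0.0940+0.1231i)  (+0.0438-0.3043i)·(-0.1997-0.4037i)  (+0.3575+0.0460i)·(+0.5106+0.0000i)  (-0.0019+0.0167i)·(+0.1997-0.4037i)  (+0.3615+0.0357i)·(-0.0940-0.1231i)  (-0.0376+0.4491i)·(-0.0295+0.0058i)  (-0.2611-0.0180i)·(-0.0009+0.0031i)
Y_4^-2(R⁻¹ n̂) = +0.019814+0.008359i

Re=0.0198 Im=0.0084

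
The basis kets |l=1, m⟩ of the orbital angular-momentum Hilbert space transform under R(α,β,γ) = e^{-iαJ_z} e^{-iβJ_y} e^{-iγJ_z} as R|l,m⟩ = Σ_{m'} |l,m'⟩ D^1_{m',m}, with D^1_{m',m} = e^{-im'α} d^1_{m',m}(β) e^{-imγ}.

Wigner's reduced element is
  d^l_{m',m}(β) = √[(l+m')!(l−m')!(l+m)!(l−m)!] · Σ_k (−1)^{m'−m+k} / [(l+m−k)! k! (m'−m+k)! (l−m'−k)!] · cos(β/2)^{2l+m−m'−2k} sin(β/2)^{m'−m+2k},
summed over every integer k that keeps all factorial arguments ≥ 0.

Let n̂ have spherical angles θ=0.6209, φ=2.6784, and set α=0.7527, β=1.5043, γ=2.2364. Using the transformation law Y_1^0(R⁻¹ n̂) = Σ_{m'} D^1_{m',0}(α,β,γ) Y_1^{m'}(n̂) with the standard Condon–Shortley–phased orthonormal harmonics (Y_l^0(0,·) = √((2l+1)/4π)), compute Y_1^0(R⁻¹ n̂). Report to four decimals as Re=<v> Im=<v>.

Need the full column D^1_{m',0} for m'=−1..1 at α=0.7527, β=1.5043, γ=2.2364.
cos(β/2)=0.730222, sin(β/2)=0.683210
d^1_{-1,0}: single k=1 term ⇒ +0.705544;  D = +0.514938+0.482318i
d^1_{0,0}: k∈[0..1] ⇒ +0.533224 -0.466776 = +0.066447;  D = +0.066447+0.000000i
d^1_{1,0}: single k=0 term ⇒ -0.705544;  D = -0.514938+0.482318i
Y_1^{m'}(θ=0.6209,φ=2.6784) and Σ D·Y over m':
  (+0.5149+0.4823i)·(-0.1798-0.0898i)  (+0.0664+0.0000i)·(+0.3974+0.0000i)  (-0.5149+0.4823i)·(+0.1798-0.0898i)
Y_1^0(R⁻¹ n̂) = -0.072153+0.000000i

Re=-0.0722 Im=0.0000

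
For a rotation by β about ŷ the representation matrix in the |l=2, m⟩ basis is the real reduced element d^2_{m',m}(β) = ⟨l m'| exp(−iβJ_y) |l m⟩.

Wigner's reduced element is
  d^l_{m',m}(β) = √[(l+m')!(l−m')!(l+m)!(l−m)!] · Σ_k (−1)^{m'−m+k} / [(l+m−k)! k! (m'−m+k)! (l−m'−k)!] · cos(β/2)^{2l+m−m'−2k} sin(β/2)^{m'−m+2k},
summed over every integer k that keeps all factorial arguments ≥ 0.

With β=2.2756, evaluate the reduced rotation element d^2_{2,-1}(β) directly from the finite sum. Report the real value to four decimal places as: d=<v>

d^2_{2,-1}(β=2.2756) via Wigner's sum:
Half-angle: c=0.419592, s=0.907713. N=√(24·1·1·6)=12.000000
k: max(0,(-1)−(2))=0 … min(2+(-1),2−(2))=0
  k=0: (−1)^3·12.0000/(6)·0.4196^1·0.9077^3 = -0.627629
d^2_{2,-1}(2.2756) = -0.627629

d=-0.6276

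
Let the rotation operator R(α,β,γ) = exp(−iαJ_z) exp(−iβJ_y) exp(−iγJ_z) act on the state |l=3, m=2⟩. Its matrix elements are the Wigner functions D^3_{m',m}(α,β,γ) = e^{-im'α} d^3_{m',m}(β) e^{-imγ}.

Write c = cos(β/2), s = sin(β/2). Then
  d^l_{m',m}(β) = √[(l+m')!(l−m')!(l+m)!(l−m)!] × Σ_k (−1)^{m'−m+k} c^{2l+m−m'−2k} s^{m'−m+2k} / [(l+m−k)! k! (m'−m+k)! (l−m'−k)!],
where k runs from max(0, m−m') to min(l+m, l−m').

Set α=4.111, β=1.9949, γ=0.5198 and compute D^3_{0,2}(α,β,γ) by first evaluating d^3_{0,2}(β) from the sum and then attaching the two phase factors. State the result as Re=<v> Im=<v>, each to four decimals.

First d^3_{0,2}(β=1.9949), then the phase factors e^{-i(0)α} and e^{-i(2)γ}:
c=cos(1.9949/2)=0.542446, s=sin(1.9949/2)=0.840090; N=√[6·6·120·1]=65.726707
Admissible k: 2..3 (factorial args all ≥0)
  k=2: (−1)^0·65.7267/(12)·0.5424^4·0.8401^2 = +0.334688
  k=3: (−1)^1·65.7267/(12)·0.5424^2·0.8401^4 = -0.802746
d^3_{0,2}(1.9949) = +0.334688 -0.802746 = -0.468059
D = (+1.000000+0.000000i)·(-0.468059)·(+0.506565-0.862202i) = -0.237102+0.403561i

Re=-0.2371 Im=0.4036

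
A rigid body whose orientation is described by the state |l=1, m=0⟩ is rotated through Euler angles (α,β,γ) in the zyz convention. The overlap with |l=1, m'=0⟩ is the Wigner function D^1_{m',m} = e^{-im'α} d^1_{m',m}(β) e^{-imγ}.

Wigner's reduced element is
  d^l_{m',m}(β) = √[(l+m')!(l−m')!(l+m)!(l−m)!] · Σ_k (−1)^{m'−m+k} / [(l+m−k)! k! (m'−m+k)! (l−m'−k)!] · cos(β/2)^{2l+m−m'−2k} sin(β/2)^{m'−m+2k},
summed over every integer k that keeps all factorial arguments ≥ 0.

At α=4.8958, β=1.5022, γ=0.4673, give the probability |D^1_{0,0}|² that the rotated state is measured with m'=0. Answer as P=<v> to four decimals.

P=0.0047

Split into d^1_{0,0}(β=1.5022) × two z-phases.
Half-angle: c=0.730939, s=0.682443. N=√(1·1·1·1)=1.000000
The bounds max(0,m−m')=0 and min(l+m,l−m')=1 give 2 terms
  k=0: (−1)^0·1.0000/(1)·0.7309^2·0.6824^0 = +0.534271
  k=1: (−1)^1·1.0000/(1)·0.7309^0·0.6824^2 = -0.465729
d^1_{0,0}(1.5022) = +0.534271 -0.465729 = +0.068543
|D^1_{0,0}|² = |d^1_{0,0}(β)|² = (+0.068543)² = 0.004698 (the z-rotation phases have unit modulus)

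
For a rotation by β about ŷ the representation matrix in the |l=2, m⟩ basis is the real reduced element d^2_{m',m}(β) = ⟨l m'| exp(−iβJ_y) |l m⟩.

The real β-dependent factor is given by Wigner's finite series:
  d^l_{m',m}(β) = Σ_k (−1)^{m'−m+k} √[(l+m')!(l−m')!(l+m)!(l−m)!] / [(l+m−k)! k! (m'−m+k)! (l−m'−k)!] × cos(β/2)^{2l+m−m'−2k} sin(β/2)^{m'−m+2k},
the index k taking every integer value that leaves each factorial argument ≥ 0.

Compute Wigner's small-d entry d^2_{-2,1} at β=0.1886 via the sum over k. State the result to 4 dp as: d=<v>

d^2_{-2,1}(β=0.1886) via Wigner's sum:
With c≡cos(β/2)=0.995557 and s≡sin(β/2)=0.094160, N=[1·24·6·1]^{1/2}=12.000000
k: max(0,(1)−(-2))=3 … min(2+(1),2−(-2))=3
  k=3: (−1)^0·12.0000/(6)·0.9956^1·0.0942^3 = +0.001662
d^2_{-2,1}(0.1886) = +0.001662

d=0.0017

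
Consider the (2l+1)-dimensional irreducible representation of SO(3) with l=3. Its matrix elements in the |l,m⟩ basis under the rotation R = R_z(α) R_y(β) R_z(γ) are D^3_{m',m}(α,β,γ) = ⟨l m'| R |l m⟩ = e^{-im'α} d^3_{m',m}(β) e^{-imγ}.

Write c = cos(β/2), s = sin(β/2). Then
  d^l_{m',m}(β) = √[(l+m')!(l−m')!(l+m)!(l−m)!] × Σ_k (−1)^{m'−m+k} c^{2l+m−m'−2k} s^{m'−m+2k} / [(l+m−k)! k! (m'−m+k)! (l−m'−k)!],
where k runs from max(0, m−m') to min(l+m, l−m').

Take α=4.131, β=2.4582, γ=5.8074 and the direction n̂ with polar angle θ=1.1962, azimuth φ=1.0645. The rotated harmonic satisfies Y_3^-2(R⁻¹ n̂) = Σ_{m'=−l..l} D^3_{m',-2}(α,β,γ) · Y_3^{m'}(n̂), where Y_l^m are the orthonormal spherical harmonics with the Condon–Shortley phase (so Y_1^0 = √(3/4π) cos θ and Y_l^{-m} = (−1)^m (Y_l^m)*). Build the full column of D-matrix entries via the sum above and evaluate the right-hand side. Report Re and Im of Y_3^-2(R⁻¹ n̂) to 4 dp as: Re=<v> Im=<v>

Need the full column D^3_{m',-2} for m'=−3..3 at α=4.131, β=2.4582, γ=5.8074.
cos(β/2)=0.335086, sin(β/2)=0.942188
d^3_{-3,-2}: single k=1 term ⇒ +0.009750;  D = +0.004204-0.008797i
d^3_{-2,-2}: k∈[0..1] ⇒ +0.001416 -0.055959 = -0.054543;  D = -0.028209-0.046682i
d^3_{-1,-2}: k∈[0..1] ⇒ -0.012587 +0.199026 = +0.186439;  D = -0.186306-0.007053i
d^3_{0,-2}: k∈[0..1] ⇒ +0.061300 -0.484643 = -0.423344;  D = -0.245711+0.344741i
d^3_{1,-2}: k∈[0..1] ⇒ -0.199026 +0.786761 = +0.587735;  D = +0.212634+0.547923i
d^3_{2,-2}: k∈[0..1] ⇒ +0.442417 -0.699559 = -0.257142;  D = +0.251428+0.053907i
d^3_{3,-2}: single k=0 term ⇒ -0.609423;  D = -0.434018+0.427814i
Y_3^{m'}(θ=1.1962,φ=1.0645) and Σ D·Y over m':
  (+0.0042-0.0088i)·(-0.3359+0.0174i)  (-0.0282-0.0467i)·(-0.1715-0.2747i)  (-0.1863-0.0071i)·(-0.0482+0.0870i)  (-0.2457+0.3447i)·(-0.3182+0.0000i)  (+0.2126+0.5479i)·(+0.0482+0.0870i)  (+0.2514+0.0539i)·(-0.1715+0.2747i)  (-0.4340+0.4278i)·(+0.3359+0.0174i)
Y_3^-2(R⁻¹ n̂) = -0.170021+0.134062i

Re=-0.1700 Im=0.1341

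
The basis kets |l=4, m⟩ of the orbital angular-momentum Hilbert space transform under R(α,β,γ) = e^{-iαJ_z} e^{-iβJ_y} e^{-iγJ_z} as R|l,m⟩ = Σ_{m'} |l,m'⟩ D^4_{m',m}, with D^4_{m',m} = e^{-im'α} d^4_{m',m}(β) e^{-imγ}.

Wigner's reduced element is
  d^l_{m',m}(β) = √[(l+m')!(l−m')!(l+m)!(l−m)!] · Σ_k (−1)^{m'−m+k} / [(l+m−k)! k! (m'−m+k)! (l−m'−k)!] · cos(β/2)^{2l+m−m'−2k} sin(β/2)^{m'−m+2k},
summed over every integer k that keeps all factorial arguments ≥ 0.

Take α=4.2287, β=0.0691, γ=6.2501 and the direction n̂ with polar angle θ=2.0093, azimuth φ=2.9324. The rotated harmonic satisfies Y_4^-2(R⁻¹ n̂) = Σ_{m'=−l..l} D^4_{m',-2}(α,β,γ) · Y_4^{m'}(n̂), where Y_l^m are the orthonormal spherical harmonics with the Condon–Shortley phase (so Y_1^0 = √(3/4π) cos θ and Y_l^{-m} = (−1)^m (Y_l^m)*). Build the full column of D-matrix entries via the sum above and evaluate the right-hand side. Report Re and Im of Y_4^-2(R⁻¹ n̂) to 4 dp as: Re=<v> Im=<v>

Need the full column D^4_{m',-2} for m'=−4..4 at α=4.2287, β=0.0691, γ=6.2501.
cos(β/2)=0.999403, sin(β/2)=0.034543
d^4_{-4,-2}: single k=2 term ⇒ +0.006291;  D = -0.002623-0.005718i
d^4_{-3,-2}: k∈[1..2] ⇒ +0.128710 -0.000461 = +0.128248;  D = +0.128064+0.006866i
d^4_{-2,-2}: k∈[0..2] ⇒ +0.995236 -0.014268 +0.000021 = +0.980989;  D = -0.502044+0.842788i
d^4_{-1,-2}: k∈[0..2] ⇒ -0.145943 +0.000872 -0.000001 = -0.145072;  D = +0.075810+0.123688i
d^4_{0,-2}: k∈[0..2] ⇒ +0.011279 -0.000036 +0.000000 = +0.011244;  D = +0.011219-0.000743i
d^4_{1,-2}: k∈[0..2] ⇒ -0.000581 +0.000001 -0.000000 = -0.000580;  D = +0.000235-0.000530i
d^4_{2,-2}: k∈[0..2] ⇒ +0.000021 -0.000000 +0.000000 = +0.000021;  D = -0.000013-0.000017i
d^4_{3,-2}: k∈[0..1] ⇒ -0.000001 +0.000000 = -0.000001;  D = -0.000001+0.000000i
d^4_{4,-2}: single k=0 term ⇒ +0.000000;  D = -0.000000+0.000000i
Y_4^{m'}(θ=2.0093,φ=2.9324) and Σ D·Y over m':
  (-0.0026-0.0057i)·(+0.1992+0.2208i)  (+0.1281+0.0069i)·(+0.3193+0.2316i)  (-0.5020+0.8428i)·(+0.0656+0.0292i)  (+0.0758+0.1237i)·(-0.3092-0.0656i)  (+0.0112-0.0007i)·(-0.1344+0.0000i)  (+0.0002-0.0005i)·(+0.3092-0.0656i)  (-0.0000-0.0000i)·(+0.0656-0.0292i)  (-0.0000+0.0000i)·(-0.3193+0.2316i)  (-0.0000+0.0000i)·(+0.1992-0.2208i)
Y_4^-2(R⁻¹ n̂) = -0.034295+0.027491i

Re=-0.0343 Im=0.0275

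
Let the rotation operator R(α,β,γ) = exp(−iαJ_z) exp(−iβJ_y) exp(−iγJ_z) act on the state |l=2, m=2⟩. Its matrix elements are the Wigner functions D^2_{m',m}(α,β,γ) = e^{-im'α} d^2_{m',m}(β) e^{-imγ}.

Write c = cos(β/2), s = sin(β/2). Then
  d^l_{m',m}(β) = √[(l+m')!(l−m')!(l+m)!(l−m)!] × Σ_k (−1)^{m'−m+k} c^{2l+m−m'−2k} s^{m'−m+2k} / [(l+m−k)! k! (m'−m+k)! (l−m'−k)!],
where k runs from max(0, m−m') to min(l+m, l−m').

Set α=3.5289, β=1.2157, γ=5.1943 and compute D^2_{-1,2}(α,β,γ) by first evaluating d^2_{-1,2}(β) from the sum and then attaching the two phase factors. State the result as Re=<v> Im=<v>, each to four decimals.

Re=0.2564 Im=-0.1667

Split into d^2_{-1,2}(β=1.2157) × two z-phases.
c=cos(1.2157/2)=0.820878, s=sin(1.2157/2)=0.571104; N=√[1·6·24·1]=12.000000
k∈{3} keeps every argument non-negative
  k=3: (−1)^0·12.0000/(6)·0.8209^1·0.5711^3 = +0.305812
d^2_{-1,2}(1.2157) = +0.305812
Phases: e^{-i·(-1)·3.5289}=-0.925929-0.377697i, e^{-i·(2)·5.1943}=-0.570385+0.821378i ⇒ D=+0.256382-0.166699i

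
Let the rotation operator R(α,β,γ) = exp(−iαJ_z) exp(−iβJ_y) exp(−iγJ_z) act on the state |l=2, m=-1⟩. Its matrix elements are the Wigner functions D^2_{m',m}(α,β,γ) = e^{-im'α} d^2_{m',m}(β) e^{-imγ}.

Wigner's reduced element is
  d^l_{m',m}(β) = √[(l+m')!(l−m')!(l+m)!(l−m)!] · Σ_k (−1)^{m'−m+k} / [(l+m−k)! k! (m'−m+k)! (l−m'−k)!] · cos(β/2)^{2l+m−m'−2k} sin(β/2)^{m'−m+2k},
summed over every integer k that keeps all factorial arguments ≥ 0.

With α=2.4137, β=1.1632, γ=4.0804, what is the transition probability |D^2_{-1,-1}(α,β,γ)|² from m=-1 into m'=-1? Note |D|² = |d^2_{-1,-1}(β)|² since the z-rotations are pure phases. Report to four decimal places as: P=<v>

P=0.0209

First d^2_{-1,-1}(β=1.1632), then the phase factors e^{-i(-1)α} and e^{-i(-1)γ}:
Half-angle: c=0.835585, s=0.549362. N=√(1·6·1·6)=6.000000
k∈{0,1} keeps every argument non-negative
  k=0: (−1)^0·6.0000/(6)·0.8356^4·0.5494^0 = +0.487486
  k=1: (−1)^1·6.0000/(2)·0.8356^2·0.5494^2 = -0.632148
d^2_{-1,-1}(1.1632) = +0.487486 -0.632148 = -0.144662
|D^2_{-1,-1}|² = |d^2_{-1,-1}(β)|² = (-0.144662)² = 0.020927 (the z-rotation phases have unit modulus)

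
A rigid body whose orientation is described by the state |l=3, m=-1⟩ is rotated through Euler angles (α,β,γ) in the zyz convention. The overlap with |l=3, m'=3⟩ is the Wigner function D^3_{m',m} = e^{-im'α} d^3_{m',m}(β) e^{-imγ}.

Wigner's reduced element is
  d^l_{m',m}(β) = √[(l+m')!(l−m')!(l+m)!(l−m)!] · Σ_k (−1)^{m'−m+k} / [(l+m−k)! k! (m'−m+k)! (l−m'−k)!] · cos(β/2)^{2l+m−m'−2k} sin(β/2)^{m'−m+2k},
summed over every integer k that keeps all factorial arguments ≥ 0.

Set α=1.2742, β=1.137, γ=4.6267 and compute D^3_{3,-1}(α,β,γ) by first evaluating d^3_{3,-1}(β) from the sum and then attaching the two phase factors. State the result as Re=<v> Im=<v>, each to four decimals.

Split into d^3_{3,-1}(β=1.137) × two z-phases.
c=cos(1.137/2)=0.842709, s=sin(1.137/2)=0.538369; N=√[720·1·2·24]=185.903201
Admissible k: 0..0 (factorial args all ≥0)
  k=0: (−1)^4·185.9032/(48)·0.8427^2·0.5384^4 = +0.231058
d^3_{3,-1}(1.137) = +0.231058
Phases: e^{-i·(3)·1.2742}=-0.776939+0.629576i, e^{-i·(-1)·4.6267}=-0.085584-0.996331i ⇒ D=+0.160298+0.166409i

Re=0.1603 Im=0.1664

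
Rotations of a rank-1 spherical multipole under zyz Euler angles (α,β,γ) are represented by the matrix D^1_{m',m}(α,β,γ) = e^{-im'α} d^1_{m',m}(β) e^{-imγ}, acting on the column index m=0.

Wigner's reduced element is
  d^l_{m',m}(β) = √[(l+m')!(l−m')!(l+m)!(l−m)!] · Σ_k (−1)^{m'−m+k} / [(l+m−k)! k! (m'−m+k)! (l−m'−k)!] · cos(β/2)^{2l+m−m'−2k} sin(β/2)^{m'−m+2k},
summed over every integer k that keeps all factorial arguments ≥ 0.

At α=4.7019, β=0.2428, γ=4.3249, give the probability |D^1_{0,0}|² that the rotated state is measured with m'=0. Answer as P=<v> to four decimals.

P=0.9422

D^1_{0,0}(4.7019,0.2428,4.3249) = e^{-i·0·4.7019}·d^1_{0,0}(0.2428)·e^{-i·0·4.3249}. Compute d first:
Half-angle: c=0.992640, s=0.121102. N=√(1·1·1·1)=1.000000
k∈{0,1} keeps every argument non-negative
  k=0: (−1)^0·1.0000/(1)·0.9926^2·0.1211^0 = +0.985334
  k=1: (−1)^1·1.0000/(1)·0.9926^0·0.1211^2 = -0.014666
d^1_{0,0}(0.2428) = +0.985334 -0.014666 = +0.970669
|D^1_{0,0}|² = |d^1_{0,0}(β)|² = (+0.970669)² = 0.942198 (the z-rotation phases have unit modulus)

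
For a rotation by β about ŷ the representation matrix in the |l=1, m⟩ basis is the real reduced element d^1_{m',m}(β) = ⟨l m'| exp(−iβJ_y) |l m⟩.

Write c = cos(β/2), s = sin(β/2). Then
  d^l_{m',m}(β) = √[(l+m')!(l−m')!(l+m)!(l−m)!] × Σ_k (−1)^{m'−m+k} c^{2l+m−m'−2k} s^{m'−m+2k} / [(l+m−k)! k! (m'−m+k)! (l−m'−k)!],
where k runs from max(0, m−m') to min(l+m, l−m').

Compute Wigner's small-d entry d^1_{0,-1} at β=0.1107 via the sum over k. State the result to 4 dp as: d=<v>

d^1_{0,-1}(β=0.1107) via Wigner's sum:
Half-angle: c=0.998469, s=0.055322. N=√(1·1·1·2)=1.414214
k∈{0} keeps every argument non-negative
  k=0: (−1)^1·1.4142/(1)·0.9985^1·0.0553^1 = -0.078117
d^1_{0,-1}(0.1107) = -0.078117

d=-0.0781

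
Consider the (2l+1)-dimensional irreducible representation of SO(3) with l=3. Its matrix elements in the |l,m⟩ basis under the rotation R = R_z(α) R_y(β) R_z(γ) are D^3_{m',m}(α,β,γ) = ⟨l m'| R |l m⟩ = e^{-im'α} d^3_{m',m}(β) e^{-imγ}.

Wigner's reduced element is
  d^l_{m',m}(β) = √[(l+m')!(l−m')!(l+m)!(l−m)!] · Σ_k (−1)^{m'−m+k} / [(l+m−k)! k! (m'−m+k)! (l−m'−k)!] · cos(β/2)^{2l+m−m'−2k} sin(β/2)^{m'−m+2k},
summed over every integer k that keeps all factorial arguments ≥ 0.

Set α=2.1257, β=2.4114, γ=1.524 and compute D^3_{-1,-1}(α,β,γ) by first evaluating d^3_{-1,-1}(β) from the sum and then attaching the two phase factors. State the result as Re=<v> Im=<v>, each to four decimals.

Re=-0.4114 Im=-0.2291

Split into d^3_{-1,-1}(β=2.4114) × two z-phases.
c=cos(2.4114/2)=0.357039, s=sin(2.4114/2)=0.934089; N=√[2·24·2·24]=48.000000
The bounds max(0,m−m')=0 and min(l+m,l−m')=2 give 3 terms
  k=0: (−1)^0·48.0000/(48)·0.3570^6·0.9341^0 = +0.002072
  k=1: (−1)^1·48.0000/(6)·0.3570^4·0.9341^2 = -0.113431
  k=2: (−1)^2·48.0000/(8)·0.3570^2·0.9341^4 = +0.582287
d^3_{-1,-1}(2.4114) = +0.002072 -0.113431 +0.582287 = +0.470928
Phases: e^{-i·(-1)·2.1257}=-0.526861+0.849951i, e^{-i·(-1)·1.524}=+0.046779+0.998905i ⇒ D=-0.411434-0.229118i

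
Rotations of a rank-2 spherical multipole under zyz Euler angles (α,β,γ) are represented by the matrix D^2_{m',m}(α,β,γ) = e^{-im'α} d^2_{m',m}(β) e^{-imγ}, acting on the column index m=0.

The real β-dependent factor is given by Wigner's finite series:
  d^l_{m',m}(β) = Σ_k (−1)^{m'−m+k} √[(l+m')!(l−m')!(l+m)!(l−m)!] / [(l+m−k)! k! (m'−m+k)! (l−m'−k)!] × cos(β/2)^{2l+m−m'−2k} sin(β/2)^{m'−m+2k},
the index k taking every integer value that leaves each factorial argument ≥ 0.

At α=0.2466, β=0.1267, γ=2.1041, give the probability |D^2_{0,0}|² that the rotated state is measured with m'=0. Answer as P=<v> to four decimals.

D^2_{0,0}(0.2466,0.1267,2.1041) = e^{-i·0·0.2466}·d^2_{0,0}(0.1267)·e^{-i·0·2.1041}. Compute d first:
c=cos(0.1267/2)=0.997994, s=sin(0.1267/2)=0.063308; N=√[2·2·2·2]=4.000000
The bounds max(0,m−m')=0 and min(l+m,l−m')=2 give 3 terms
  k=0: (−1)^0·4.0000/(4)·0.9980^4·0.0633^0 = +0.992000
  k=1: (−1)^1·4.0000/(1)·0.9980^2·0.0633^2 = -0.015967
  k=2: (−1)^2·4.0000/(4)·0.9980^0·0.0633^4 = +0.000016
d^2_{0,0}(0.1267) = +0.992000 -0.015967 +0.000016 = +0.976049
|D^2_{0,0}|² = |d^2_{0,0}(β)|² = (+0.976049)² = 0.952672 (the z-rotation phases have unit modulus)

P=0.9527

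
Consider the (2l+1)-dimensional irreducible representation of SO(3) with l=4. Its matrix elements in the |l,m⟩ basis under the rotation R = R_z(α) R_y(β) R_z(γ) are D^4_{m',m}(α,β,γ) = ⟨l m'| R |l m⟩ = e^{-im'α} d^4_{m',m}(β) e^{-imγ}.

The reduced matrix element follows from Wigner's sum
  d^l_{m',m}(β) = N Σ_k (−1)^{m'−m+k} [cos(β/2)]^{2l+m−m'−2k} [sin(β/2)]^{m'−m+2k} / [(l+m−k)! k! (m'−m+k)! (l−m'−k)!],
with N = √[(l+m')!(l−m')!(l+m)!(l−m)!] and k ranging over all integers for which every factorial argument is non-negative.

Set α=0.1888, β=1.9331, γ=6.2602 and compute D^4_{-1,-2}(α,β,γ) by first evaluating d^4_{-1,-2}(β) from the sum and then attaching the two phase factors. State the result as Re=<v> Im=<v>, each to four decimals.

First d^4_{-1,-2}(β=1.9331), then the phase factors e^{-i(-1)α} and e^{-i(-2)γ}:
Half-angle: c=0.568142, s=0.822931. N=√(6·120·2·720)=1018.233765
k: max(0,(-2)−(-1))=0 … min(4+(-2),4−(-1))=2
  k=0: (−1)^1·1018.2338/(240)·0.5681^7·0.8229^1 = -0.066711
  k=1: (−1)^2·1018.2338/(48)·0.5681^5·0.8229^3 = +0.699810
  k=2: (−1)^3·1018.2338/(72)·0.5681^3·0.8229^5 = -0.978817
d^4_{-1,-2}(1.9331) = -0.066711 +0.699810 -0.978817 = -0.345718
Attach z-rotation phases: D = e^{-i(-1)(0.1888)}·(-0.345718)·e^{-i(-2)(6.2602)} = -0.342198-0.049211i

Re=-0.3422 Im=-0.0492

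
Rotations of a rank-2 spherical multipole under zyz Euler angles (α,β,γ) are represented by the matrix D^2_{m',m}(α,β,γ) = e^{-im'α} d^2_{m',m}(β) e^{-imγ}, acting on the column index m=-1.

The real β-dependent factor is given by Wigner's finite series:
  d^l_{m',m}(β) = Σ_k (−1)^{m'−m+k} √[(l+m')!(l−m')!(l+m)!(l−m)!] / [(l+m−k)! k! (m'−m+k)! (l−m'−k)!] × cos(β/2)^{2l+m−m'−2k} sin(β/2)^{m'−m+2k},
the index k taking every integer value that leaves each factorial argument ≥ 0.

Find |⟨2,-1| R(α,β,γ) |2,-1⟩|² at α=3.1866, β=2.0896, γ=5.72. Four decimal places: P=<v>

P=0.2521

First d^2_{-1,-1}(β=2.0896), then the phase factors e^{-i(-1)α} and e^{-i(-1)γ}:
Half-angle: c=0.502075, s=0.864824. N=√(1·6·1·6)=6.000000
The bounds max(0,m−m')=0 and min(l+m,l−m')=1 give 2 terms
  k=0: (−1)^0·6.0000/(6)·0.5021^4·0.8648^0 = +0.063544
  k=1: (−1)^1·6.0000/(2)·0.5021^2·0.8648^2 = -0.565606
d^2_{-1,-1}(2.0896) = +0.063544 -0.565606 = -0.502062
|D^2_{-1,-1}|² = |d^2_{-1,-1}(β)|² = (-0.502062)² = 0.252066 (the z-rotation phases have unit modulus)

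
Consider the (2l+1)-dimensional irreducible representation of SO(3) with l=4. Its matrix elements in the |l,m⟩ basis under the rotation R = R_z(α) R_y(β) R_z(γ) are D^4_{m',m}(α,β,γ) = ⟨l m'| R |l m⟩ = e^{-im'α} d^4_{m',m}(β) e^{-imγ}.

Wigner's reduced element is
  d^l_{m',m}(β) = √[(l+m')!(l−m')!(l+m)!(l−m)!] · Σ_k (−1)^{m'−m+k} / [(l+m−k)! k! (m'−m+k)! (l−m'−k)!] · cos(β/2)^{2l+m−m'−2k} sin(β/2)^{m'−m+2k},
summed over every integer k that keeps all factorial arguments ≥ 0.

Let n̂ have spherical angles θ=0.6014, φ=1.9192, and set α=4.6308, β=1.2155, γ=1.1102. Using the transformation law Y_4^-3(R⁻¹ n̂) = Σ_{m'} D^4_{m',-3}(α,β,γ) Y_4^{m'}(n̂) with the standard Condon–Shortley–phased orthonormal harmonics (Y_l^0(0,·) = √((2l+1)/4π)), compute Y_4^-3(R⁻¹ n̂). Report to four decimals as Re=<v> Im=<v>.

Re=-0.1979 Im=0.1185

Need the full column D^4_{m',-3} for m'=−4..4 at α=4.6308, β=1.2155, γ=1.1102.
cos(β/2)=0.820935, sin(β/2)=0.571022
d^4_{-4,-3}: single k=1 term ⇒ +0.405844;  D = -0.402022+0.055567i
d^4_{-3,-3}: k∈[0..1] ⇒ +0.206286 -0.698644 = -0.492358;  D = +0.027439+0.491592i
d^4_{-2,-3}: k∈[0..1] ⇒ -0.536881 +0.779268 = +0.242388;  D = +0.242307+0.006260i
d^4_{-1,-3}: k∈[0..1] ⇒ +0.792187 -0.638800 = +0.153388;  D = -0.016445+0.152504i
d^4_{0,-3}: k∈[0..1] ⇒ -0.821421 +0.397424 = -0.423997;  D = +0.416446+0.079662i
d^4_{1,-3}: k∈[0..1] ⇒ +0.638800 -0.185440 = +0.453359;  D = +0.121186-0.436862i
d^4_{2,-3}: k∈[0..1] ⇒ -0.377029 +0.060805 = -0.316224;  D = -0.296814-0.109081i
d^4_{3,-3}: k∈[0..1] ⇒ +0.163543 -0.011304 = +0.152239;  D = -0.063986+0.138140i
d^4_{4,-3}: single k=0 term ⇒ -0.045965;  D = +0.039994+0.022654i
Y_4^{m'}(θ=0.6014,φ=1.9192) and Σ D·Y over m':
  (-0.4020+0.0556i)·(+0.0080-0.0446i)  (+0.0274+0.4916i)·(+0.1617+0.0938i)  (+0.2423+0.0063i)·(-0.3087+0.2584i)  (-0.0164+0.1525i)·(-0.1325-0.3649i)  (+0.4164+0.0797i)·(-0.1289+0.0000i)  (+0.1212-0.4369i)·(+0.1325-0.3649i)  (-0.2968-0.1091i)·(-0.3087-0.2584i)  (-0.0640+0.1381i)·(-0.1617+0.0938i)  (+0.0400+0.0227i)·(+0.0080+0.0446i)
Y_4^-3(R⁻¹ n̂) = -0.197867+0.118504i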